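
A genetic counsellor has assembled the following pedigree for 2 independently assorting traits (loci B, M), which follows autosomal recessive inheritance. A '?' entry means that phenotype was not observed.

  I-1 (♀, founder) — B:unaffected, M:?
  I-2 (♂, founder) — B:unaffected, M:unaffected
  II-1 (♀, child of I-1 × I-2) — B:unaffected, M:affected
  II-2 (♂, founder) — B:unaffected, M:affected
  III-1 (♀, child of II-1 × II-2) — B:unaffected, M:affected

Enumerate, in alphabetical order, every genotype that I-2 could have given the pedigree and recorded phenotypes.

I-2 ∈ {BB Mm, Bb Mm}

B/I-1 un ·: BB|Bb
B/I-2 un ·: BB|Bb
B/II-1 un I-1×I-2: BB|Bb
B/II-2 un ·: BB|Bb
B/III-1 un II-1×II-2: BB|Bb
⇒ B over [I-1,I-2,II-1,II-2,III-1]: 24 consistent
M/I-1 ? ·: Mm|mm
M/I-2 un ·: Mm
M/II-1 aff I-1×I-2: mm
M/II-2 aff ·: mm
M/III-1 aff II-1×II-2: mm
⇒ M over [I-1,I-2,II-1,II-2,III-1]: 2 consistent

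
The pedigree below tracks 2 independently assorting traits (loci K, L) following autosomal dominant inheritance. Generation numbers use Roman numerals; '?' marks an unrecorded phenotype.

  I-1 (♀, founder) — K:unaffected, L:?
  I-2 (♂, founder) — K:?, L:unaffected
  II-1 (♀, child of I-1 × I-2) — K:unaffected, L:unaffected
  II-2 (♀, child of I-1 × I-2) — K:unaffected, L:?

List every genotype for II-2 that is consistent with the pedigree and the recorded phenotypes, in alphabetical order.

K/I-1 un ·: kk
K/I-2 ? ·: kk|Kk
K/II-1 un I-1×I-2: kk
K/II-2 un I-1×I-2: kk
⇒ K over [I-1,I-2,II-1,II-2]: 2 consistent
L/I-1 ? ·: ll|Ll
L/I-2 un ·: ll
L/II-1 un I-1×I-2: ll
L/II-2 ? I-1×I-2: ll|Ll
⇒ L over [I-1,I-2,II-1,II-2]: 3 consistent

II-2 ∈ {kk Ll, kk ll}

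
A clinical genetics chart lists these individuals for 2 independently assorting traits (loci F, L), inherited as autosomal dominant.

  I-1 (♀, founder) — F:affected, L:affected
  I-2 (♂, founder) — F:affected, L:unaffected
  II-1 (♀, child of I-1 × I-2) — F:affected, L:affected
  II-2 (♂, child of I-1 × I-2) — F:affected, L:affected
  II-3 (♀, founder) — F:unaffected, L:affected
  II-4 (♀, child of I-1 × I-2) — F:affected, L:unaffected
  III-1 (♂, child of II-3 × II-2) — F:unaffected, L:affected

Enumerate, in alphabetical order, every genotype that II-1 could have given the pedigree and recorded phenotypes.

II-1 ∈ {FF Ll, Ff Ll}

F/I-1 aff ·: Ff|FF
F/I-2 aff ·: Ff|FF
F/II-1 aff I-1×I-2: Ff|FF
F/II-2 aff I-1×I-2: Ff
F/II-3 un ·: ff
F/II-4 aff I-1×I-2: Ff|FF
F/III-1 un II-3×II-2: ff
⇒ F over [I-1,I-2,II-1,II-2,II-3,II-4,III-1]: 12 consistent
L/I-1 aff ·: Ll
L/I-2 un ·: ll
L/II-1 aff I-1×I-2: Ll
L/II-2 aff I-1×I-2: Ll
L/II-3 aff ·: Ll|LL
L/II-4 un I-1×I-2: ll
L/III-1 aff II-3×II-2: Ll|LL
⇒ L over [I-1,I-2,II-1,II-2,II-3,II-4,III-1]: 4 consistent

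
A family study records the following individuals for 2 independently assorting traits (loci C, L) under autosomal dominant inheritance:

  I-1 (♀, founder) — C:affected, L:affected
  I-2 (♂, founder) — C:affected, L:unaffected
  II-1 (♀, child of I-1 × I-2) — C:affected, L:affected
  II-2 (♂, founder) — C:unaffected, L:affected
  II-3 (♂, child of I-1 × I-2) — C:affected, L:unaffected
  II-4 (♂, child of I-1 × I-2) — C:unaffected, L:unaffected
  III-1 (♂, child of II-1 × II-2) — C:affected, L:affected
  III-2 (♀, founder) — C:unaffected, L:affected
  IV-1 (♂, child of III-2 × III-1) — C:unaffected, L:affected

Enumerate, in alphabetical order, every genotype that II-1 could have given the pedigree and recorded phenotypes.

C/I-1 aff ·: Cc
C/I-2 aff ·: Cc
C/II-1 aff I-1×I-2: Cc|CC
C/II-2 un ·: cc
C/II-3 aff I-1×I-2: Cc|CC
C/II-4 un I-1×I-2: cc
C/III-1 aff II-1×II-2: Cc
C/III-2 un ·: cc
C/IV-1 un III-2×III-1: cc
⇒ C over [I-1,I-2,II-1,II-2,II-3,II-4,III-1,III-2,IV-1]: 4 consistent
L/I-1 aff ·: Ll
L/I-2 un ·: ll
L/II-1 aff I-1×I-2: Ll
L/II-2 aff ·: Ll|LL
L/II-3 un I-1×I-2: ll
L/II-4 un I-1×I-2: ll
L/III-1 aff II-1×II-2: Ll|LL
L/III-2 aff ·: Ll|LL
L/IV-1 aff III-2×III-1: Ll|LL
⇒ L over [I-1,I-2,II-1,II-2,II-3,II-4,III-1,III-2,IV-1]: 14 consistent

II-1 ∈ {CC Ll, Cc Ll}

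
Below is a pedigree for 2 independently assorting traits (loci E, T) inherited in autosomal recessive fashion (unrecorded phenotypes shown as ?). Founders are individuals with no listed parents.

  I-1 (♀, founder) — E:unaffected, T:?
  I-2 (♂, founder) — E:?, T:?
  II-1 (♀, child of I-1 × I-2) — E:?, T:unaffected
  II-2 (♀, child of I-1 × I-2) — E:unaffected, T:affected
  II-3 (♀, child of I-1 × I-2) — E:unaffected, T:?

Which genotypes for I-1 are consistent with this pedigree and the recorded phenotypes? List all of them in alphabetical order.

I-1 ∈ {EE Tt, EE tt, Ee Tt, Ee tt}

E/I-1 un ·: EE|Ee
E/I-2 ? ·: EE|Ee|ee
E/II-1 ? I-1×I-2: EE|Ee|ee
E/II-2 un I-1×I-2: EE|Ee
E/II-3 un I-1×I-2: EE|Ee
⇒ E over [I-1,I-2,II-1,II-2,II-3]: 32 consistent
T/I-1 ? ·: Tt|tt
T/I-2 ? ·: Tt|tt
T/II-1 un I-1×I-2: TT|Tt
T/II-2 aff I-1×I-2: tt
T/II-3 ? I-1×I-2: TT|Tt|tt
⇒ T over [I-1,I-2,II-1,II-2,II-3]: 10 consistent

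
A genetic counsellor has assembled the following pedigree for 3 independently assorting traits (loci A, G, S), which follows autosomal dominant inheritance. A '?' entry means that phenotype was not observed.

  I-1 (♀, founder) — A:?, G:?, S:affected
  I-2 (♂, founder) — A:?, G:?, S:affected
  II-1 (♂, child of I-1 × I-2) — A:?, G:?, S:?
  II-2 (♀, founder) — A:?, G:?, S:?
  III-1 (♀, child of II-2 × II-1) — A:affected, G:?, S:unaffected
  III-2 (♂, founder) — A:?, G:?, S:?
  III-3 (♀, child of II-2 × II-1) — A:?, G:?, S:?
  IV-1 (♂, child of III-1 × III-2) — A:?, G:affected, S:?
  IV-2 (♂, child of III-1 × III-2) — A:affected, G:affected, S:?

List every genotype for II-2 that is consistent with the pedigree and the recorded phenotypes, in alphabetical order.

A/I-1 ? ·: aa|Aa|AA
A/I-2 ? ·: aa|Aa|AA
A/II-1 ? I-1×I-2: aa|Aa|AA
A/II-2 ? ·: aa|Aa|AA
A/III-1 aff II-2×II-1: Aa|AA
A/III-2 ? ·: aa|Aa|AA
A/III-3 ? II-2×II-1: aa|Aa|AA
A/IV-1 ? III-1×III-2: aa|Aa|AA
A/IV-2 aff III-1×III-2: Aa|AA
⇒ A over [I-1,I-2,II-1,II-2,III-1,III-2,III-3,IV-1,IV-2]: 1158 consistent
G/I-1 ? ·: gg|Gg|GG
G/I-2 ? ·: gg|Gg|GG
G/II-1 ? I-1×I-2: gg|Gg|GG
G/II-2 ? ·: gg|Gg|GG
G/III-1 ? II-2×II-1: gg|Gg|GG
G/III-2 ? ·: gg|Gg|GG
G/III-3 ? II-2×II-1: gg|Gg|GG
G/IV-1 aff III-1×III-2: Gg|GG
G/IV-2 aff III-1×III-2: Gg|GG
⇒ G over [I-1,I-2,II-1,II-2,III-1,III-2,III-3,IV-1,IV-2]: 1033 consistent
S/I-1 aff ·: Ss|SS
S/I-2 aff ·: Ss|SS
S/II-1 ? I-1×I-2: ss|Ss
S/II-2 ? ·: ss|Ss
S/III-1 un II-2×II-1: ss
S/III-2 ? ·: ss|Ss|SS
S/III-3 ? II-2×II-1: ss|Ss|SS
S/IV-1 ? III-1×III-2: ss|Ss
S/IV-2 ? III-1×III-2: ss|Ss
⇒ S over [I-1,I-2,II-1,II-2,III-1,III-2,III-3,IV-1,IV-2]: 108 consistent

II-2 ∈ {AA GG Ss, AA GG ss, AA Gg Ss, AA Gg ss, AA gg Ss, AA gg ss, Aa GG Ss, Aa GG ss, Aa Gg Ss, Aa Gg ss, Aa gg Ss, Aa gg ss, aa GG Ss, aa GG ss, aa Gg Ss, aa Gg ss, aa gg Ss, aa gg ss}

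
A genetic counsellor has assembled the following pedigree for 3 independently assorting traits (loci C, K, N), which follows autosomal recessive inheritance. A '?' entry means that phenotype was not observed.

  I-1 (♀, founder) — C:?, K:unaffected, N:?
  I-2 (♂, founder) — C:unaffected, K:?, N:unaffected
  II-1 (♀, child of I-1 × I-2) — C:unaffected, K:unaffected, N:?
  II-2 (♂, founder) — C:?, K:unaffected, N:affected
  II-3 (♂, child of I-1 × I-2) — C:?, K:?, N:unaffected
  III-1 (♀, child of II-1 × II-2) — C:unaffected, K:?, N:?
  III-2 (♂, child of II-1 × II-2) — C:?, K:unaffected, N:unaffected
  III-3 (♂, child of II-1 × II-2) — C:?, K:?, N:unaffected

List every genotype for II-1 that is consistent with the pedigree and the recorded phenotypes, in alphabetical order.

C/I-1 ? ·: CC|Cc|cc
C/I-2 un ·: CC|Cc
C/II-1 un I-1×I-2: CC|Cc
C/II-2 ? ·: CC|Cc|cc
C/II-3 ? I-1×I-2: CC|Cc|cc
C/III-1 un II-1×II-2: CC|Cc
C/III-2 ? II-1×II-2: CC|Cc|cc
C/III-3 ? II-1×II-2: CC|Cc|cc
⇒ C over [I-1,I-2,II-1,II-2,II-3,III-1,III-2,III-3]: 380 consistent
K/I-1 un ·: KK|Kk
K/I-2 ? ·: KK|Kk|kk
K/II-1 un I-1×I-2: KK|Kk
K/II-2 un ·: KK|Kk
K/II-3 ? I-1×I-2: KK|Kk|kk
K/III-1 ? II-1×II-2: KK|Kk|kk
K/III-2 un II-1×II-2: KK|Kk
K/III-3 ? II-1×II-2: KK|Kk|kk
⇒ K over [I-1,I-2,II-1,II-2,II-3,III-1,III-2,III-3]: 332 consistent
N/I-1 ? ·: NN|Nn|nn
N/I-2 un ·: NN|Nn
N/II-1 ? I-1×I-2: NN|Nn
N/II-2 aff ·: nn
N/II-3 un I-1×I-2: NN|Nn
N/III-1 ? II-1×II-2: Nn|nn
N/III-2 un II-1×II-2: Nn
N/III-3 un II-1×II-2: Nn
⇒ N over [I-1,I-2,II-1,II-2,II-3,III-1,III-2,III-3]: 23 consistent

II-1 ∈ {CC KK NN, CC KK Nn, CC Kk NN, CC Kk Nn, Cc KK NN, Cc KK Nn, Cc Kk NN, Cc Kk Nn}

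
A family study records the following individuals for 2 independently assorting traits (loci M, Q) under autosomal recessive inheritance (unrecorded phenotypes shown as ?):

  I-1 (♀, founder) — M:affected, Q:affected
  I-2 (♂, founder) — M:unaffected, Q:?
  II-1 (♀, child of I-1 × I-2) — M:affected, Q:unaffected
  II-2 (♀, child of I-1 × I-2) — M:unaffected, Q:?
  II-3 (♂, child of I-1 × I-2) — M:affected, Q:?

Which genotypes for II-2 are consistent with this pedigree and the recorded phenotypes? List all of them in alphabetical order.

M/I-1 aff ·: mm
M/I-2 un ·: Mm
M/II-1 aff I-1×I-2: mm
M/II-2 un I-1×I-2: Mm
M/II-3 aff I-1×I-2: mm
⇒ M over [I-1,I-2,II-1,II-2,II-3]: 1 consistent
Q/I-1 aff ·: qq
Q/I-2 ? ·: QQ|Qq
Q/II-1 un I-1×I-2: Qq
Q/II-2 ? I-1×I-2: Qq|qq
Q/II-3 ? I-1×I-2: Qq|qq
⇒ Q over [I-1,I-2,II-1,II-2,II-3]: 5 consistent

II-2 ∈ {Mm Qq, Mm qq}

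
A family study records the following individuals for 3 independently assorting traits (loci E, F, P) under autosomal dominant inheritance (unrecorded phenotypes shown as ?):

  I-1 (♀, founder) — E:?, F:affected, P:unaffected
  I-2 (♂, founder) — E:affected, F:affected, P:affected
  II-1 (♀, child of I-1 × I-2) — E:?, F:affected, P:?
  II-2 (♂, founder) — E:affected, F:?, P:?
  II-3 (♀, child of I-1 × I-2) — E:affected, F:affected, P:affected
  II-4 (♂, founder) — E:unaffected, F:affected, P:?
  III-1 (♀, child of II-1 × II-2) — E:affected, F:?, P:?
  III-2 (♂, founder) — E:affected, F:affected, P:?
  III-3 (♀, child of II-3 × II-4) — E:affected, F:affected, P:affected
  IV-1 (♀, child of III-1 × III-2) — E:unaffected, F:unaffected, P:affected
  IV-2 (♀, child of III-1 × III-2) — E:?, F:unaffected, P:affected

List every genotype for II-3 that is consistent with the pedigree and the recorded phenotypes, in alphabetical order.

II-3 ∈ {EE FF Pp, EE Ff Pp, Ee FF Pp, Ee Ff Pp}

E/I-1 ? ·: ee|Ee|EE
E/I-2 aff ·: Ee|EE
E/II-1 ? I-1×I-2: ee|Ee|EE
E/II-2 aff ·: Ee|EE
E/II-3 aff I-1×I-2: Ee|EE
E/II-4 un ·: ee
E/III-1 aff II-1×II-2: Ee
E/III-2 aff ·: Ee
E/III-3 aff II-3×II-4: Ee
E/IV-1 un III-1×III-2: ee
E/IV-2 ? III-1×III-2: ee|Ee|EE
⇒ E over [I-1,I-2,II-1,II-2,II-3,II-4,III-1,III-2,III-3,IV-1,IV-2]: 87 consistent
F/I-1 aff ·: Ff|FF
F/I-2 aff ·: Ff|FF
F/II-1 aff I-1×I-2: Ff|FF
F/II-2 ? ·: ff|Ff|FF
F/II-3 aff I-1×I-2: Ff|FF
F/II-4 aff ·: Ff|FF
F/III-1 ? II-1×II-2: ff|Ff
F/III-2 aff ·: Ff
F/III-3 aff II-3×II-4: Ff|FF
F/IV-1 un III-1×III-2: ff
F/IV-2 un III-1×III-2: ff
⇒ F over [I-1,I-2,II-1,II-2,II-3,II-4,III-1,III-2,III-3,IV-1,IV-2]: 153 consistent
P/I-1 un ·: pp
P/I-2 aff ·: Pp|PP
P/II-1 ? I-1×I-2: pp|Pp
P/II-2 ? ·: pp|Pp|PP
P/II-3 aff I-1×I-2: Pp
P/II-4 ? ·: pp|Pp|PP
P/III-1 ? II-1×II-2: pp|Pp|PP
P/III-2 ? ·: pp|Pp|PP
P/III-3 aff II-3×II-4: Pp|PP
P/IV-1 aff III-1×III-2: Pp|PP
P/IV-2 aff III-1×III-2: Pp|PP
⇒ P over [I-1,I-2,II-1,II-2,II-3,II-4,III-1,III-2,III-3,IV-1,IV-2]: 540 consistent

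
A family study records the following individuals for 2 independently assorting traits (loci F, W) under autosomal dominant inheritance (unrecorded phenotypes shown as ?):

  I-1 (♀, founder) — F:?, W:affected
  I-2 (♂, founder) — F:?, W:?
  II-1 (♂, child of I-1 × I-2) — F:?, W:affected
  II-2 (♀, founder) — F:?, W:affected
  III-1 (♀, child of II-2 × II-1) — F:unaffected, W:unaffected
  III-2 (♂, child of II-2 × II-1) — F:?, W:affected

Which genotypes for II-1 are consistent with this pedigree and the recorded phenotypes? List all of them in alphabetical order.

F/I-1 ? ·: ff|Ff|FF
F/I-2 ? ·: ff|Ff|FF
F/II-1 ? I-1×I-2: ff|Ff
F/II-2 ? ·: ff|Ff
F/III-1 un II-2×II-1: ff
F/III-2 ? II-2×II-1: ff|Ff|FF
⇒ F over [I-1,I-2,II-1,II-2,III-1,III-2]: 47 consistent
W/I-1 aff ·: Ww|WW
W/I-2 ? ·: ww|Ww|WW
W/II-1 aff I-1×I-2: Ww
W/II-2 aff ·: Ww
W/III-1 un II-2×II-1: ww
W/III-2 aff II-2×II-1: Ww|WW
⇒ W over [I-1,I-2,II-1,II-2,III-1,III-2]: 10 consistent

II-1 ∈ {Ff Ww, ff Ww}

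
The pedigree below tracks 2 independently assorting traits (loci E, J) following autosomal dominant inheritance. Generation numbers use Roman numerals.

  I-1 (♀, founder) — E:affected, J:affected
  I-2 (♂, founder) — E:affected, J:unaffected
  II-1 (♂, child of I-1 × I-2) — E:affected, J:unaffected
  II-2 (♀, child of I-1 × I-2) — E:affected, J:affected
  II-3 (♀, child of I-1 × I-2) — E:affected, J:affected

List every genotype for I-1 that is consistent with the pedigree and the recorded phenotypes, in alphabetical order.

E/I-1 aff ·: Ee|EE
E/I-2 aff ·: Ee|EE
E/II-1 aff I-1×I-2: Ee|EE
E/II-2 aff I-1×I-2: Ee|EE
E/II-3 aff I-1×I-2: Ee|EE
⇒ E over [I-1,I-2,II-1,II-2,II-3]: 25 consistent
J/I-1 aff ·: Jj
J/I-2 un ·: jj
J/II-1 un I-1×I-2: jj
J/II-2 aff I-1×I-2: Jj
J/II-3 aff I-1×I-2: Jj
⇒ J over [I-1,I-2,II-1,II-2,II-3]: 1 consistent

I-1 ∈ {EE Jj, Ee Jj}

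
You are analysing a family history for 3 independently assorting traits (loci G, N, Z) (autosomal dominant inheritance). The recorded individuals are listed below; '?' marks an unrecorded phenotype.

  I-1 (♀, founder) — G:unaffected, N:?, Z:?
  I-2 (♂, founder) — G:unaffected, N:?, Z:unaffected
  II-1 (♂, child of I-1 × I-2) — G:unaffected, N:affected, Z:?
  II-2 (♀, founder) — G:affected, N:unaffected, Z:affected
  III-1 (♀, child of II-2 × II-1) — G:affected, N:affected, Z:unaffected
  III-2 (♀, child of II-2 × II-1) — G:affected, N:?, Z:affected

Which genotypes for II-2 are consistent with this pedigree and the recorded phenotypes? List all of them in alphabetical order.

G/I-1 un ·: gg
G/I-2 un ·: gg
G/II-1 un I-1×I-2: gg
G/II-2 aff ·: Gg|GG
G/III-1 aff II-2×II-1: Gg
G/III-2 aff II-2×II-1: Gg
⇒ G over [I-1,I-2,II-1,II-2,III-1,III-2]: 2 consistent
N/I-1 ? ·: nn|Nn|NN
N/I-2 ? ·: nn|Nn|NN
N/II-1 aff I-1×I-2: Nn|NN
N/II-2 un ·: nn
N/III-1 aff II-2×II-1: Nn
N/III-2 ? II-2×II-1: nn|Nn
⇒ N over [I-1,I-2,II-1,II-2,III-1,III-2]: 18 consistent
Z/I-1 ? ·: zz|Zz|ZZ
Z/I-2 un ·: zz
Z/II-1 ? I-1×I-2: zz|Zz
Z/II-2 aff ·: Zz
Z/III-1 un II-2×II-1: zz
Z/III-2 aff II-2×II-1: Zz|ZZ
⇒ Z over [I-1,I-2,II-1,II-2,III-1,III-2]: 6 consistent

II-2 ∈ {GG nn Zz, Gg nn Zz}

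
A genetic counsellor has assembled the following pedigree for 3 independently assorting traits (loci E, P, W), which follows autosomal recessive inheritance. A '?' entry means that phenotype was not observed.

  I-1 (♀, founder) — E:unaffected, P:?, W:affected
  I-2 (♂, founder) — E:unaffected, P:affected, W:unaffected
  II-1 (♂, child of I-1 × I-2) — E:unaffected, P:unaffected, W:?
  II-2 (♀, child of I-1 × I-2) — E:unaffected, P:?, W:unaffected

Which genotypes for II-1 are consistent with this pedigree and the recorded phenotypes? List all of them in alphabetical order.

E/I-1 un ·: EE|Ee
E/I-2 un ·: EE|Ee
E/II-1 un I-1×I-2: EE|Ee
E/II-2 un I-1×I-2: EE|Ee
⇒ E over [I-1,I-2,II-1,II-2]: 13 consistent
P/I-1 ? ·: PP|Pp
P/I-2 aff ·: pp
P/II-1 un I-1×I-2: Pp
P/II-2 ? I-1×I-2: Pp|pp
⇒ P over [I-1,I-2,II-1,II-2]: 3 consistent
W/I-1 aff ·: ww
W/I-2 un ·: WW|Ww
W/II-1 ? I-1×I-2: Ww|ww
W/II-2 un I-1×I-2: Ww
⇒ W over [I-1,I-2,II-1,II-2]: 3 consistent

II-1 ∈ {EE Pp Ww, EE Pp ww, Ee Pp Ww, Ee Pp ww}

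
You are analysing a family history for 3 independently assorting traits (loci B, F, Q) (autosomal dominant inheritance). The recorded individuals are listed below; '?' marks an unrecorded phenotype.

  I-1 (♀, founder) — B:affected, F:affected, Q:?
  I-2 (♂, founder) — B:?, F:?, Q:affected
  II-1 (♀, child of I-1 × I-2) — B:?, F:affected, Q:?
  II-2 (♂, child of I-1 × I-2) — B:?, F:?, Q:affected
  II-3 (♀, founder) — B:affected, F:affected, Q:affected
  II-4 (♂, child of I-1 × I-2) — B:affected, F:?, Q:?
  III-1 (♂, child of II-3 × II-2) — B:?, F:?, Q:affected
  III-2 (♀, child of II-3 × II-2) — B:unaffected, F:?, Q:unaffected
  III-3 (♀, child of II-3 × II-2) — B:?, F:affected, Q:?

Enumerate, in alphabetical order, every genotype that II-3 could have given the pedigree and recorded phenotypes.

B/I-1 aff ·: Bb|BB
B/I-2 ? ·: bb|Bb|BB
B/II-1 ? I-1×I-2: bb|Bb|BB
B/II-2 ? I-1×I-2: bb|Bb
B/II-3 aff ·: Bb
B/II-4 aff I-1×I-2: Bb|BB
B/III-1 ? II-3×II-2: bb|Bb|BB
B/III-2 un II-3×II-2: bb
B/III-3 ? II-3×II-2: bb|Bb|BB
⇒ B over [I-1,I-2,II-1,II-2,II-3,II-4,III-1,III-2,III-3]: 185 consistent
F/I-1 aff ·: Ff|FF
F/I-2 ? ·: ff|Ff|FF
F/II-1 aff I-1×I-2: Ff|FF
F/II-2 ? I-1×I-2: ff|Ff|FF
F/II-3 aff ·: Ff|FF
F/II-4 ? I-1×I-2: ff|Ff|FF
F/III-1 ? II-3×II-2: ff|Ff|FF
F/III-2 ? II-3×II-2: ff|Ff|FF
F/III-3 aff II-3×II-2: Ff|FF
⇒ F over [I-1,I-2,II-1,II-2,II-3,II-4,III-1,III-2,III-3]: 617 consistent
Q/I-1 ? ·: qq|Qq|QQ
Q/I-2 aff ·: Qq|QQ
Q/II-1 ? I-1×I-2: qq|Qq|QQ
Q/II-2 aff I-1×I-2: Qq
Q/II-3 aff ·: Qq
Q/II-4 ? I-1×I-2: qq|Qq|QQ
Q/III-1 aff II-3×II-2: Qq|QQ
Q/III-2 un II-3×II-2: qq
Q/III-3 ? II-3×II-2: qq|Qq|QQ
⇒ Q over [I-1,I-2,II-1,II-2,II-3,II-4,III-1,III-2,III-3]: 132 consistent

II-3 ∈ {Bb FF Qq, Bb Ff Qq}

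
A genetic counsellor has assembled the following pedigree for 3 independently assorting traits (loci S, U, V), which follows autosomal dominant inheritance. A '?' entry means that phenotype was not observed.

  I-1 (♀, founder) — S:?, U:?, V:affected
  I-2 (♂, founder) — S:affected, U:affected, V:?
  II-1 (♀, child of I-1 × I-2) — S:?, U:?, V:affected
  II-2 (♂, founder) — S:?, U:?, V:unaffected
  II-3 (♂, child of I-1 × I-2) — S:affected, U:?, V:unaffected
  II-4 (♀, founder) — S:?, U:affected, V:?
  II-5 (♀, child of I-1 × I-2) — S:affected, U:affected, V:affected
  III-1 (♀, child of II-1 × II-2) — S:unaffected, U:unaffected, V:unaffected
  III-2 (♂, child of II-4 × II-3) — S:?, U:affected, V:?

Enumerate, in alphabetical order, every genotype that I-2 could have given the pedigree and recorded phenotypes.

I-2 ∈ {SS UU Vv, SS UU vv, SS Uu Vv, SS Uu vv, Ss UU Vv, Ss UU vv, Ss Uu Vv, Ss Uu vv}

S/I-1 ? ·: ss|Ss|SS
S/I-2 aff ·: Ss|SS
S/II-1 ? I-1×I-2: ss|Ss
S/II-2 ? ·: ss|Ss
S/II-3 aff I-1×I-2: Ss|SS
S/II-4 ? ·: ss|Ss|SS
S/II-5 aff I-1×I-2: Ss|SS
S/III-1 un II-1×II-2: ss
S/III-2 ? II-4×II-3: ss|Ss|SS
⇒ S over [I-1,I-2,II-1,II-2,II-3,II-4,II-5,III-1,III-2]: 218 consistent
U/I-1 ? ·: uu|Uu|UU
U/I-2 aff ·: Uu|UU
U/II-1 ? I-1×I-2: uu|Uu
U/II-2 ? ·: uu|Uu
U/II-3 ? I-1×I-2: uu|Uu|UU
U/II-4 aff ·: Uu|UU
U/II-5 aff I-1×I-2: Uu|UU
U/III-1 un II-1×II-2: uu
U/III-2 aff II-4×II-3: Uu|UU
⇒ U over [I-1,I-2,II-1,II-2,II-3,II-4,II-5,III-1,III-2]: 160 consistent
V/I-1 aff ·: Vv
V/I-2 ? ·: vv|Vv
V/II-1 aff I-1×I-2: Vv
V/II-2 un ·: vv
V/II-3 un I-1×I-2: vv
V/II-4 ? ·: vv|Vv|VV
V/II-5 aff I-1×I-2: Vv|VV
V/III-1 un II-1×II-2: vv
V/III-2 ? II-4×II-3: vv|Vv
⇒ V over [I-1,I-2,II-1,II-2,II-3,II-4,II-5,III-1,III-2]: 12 consistent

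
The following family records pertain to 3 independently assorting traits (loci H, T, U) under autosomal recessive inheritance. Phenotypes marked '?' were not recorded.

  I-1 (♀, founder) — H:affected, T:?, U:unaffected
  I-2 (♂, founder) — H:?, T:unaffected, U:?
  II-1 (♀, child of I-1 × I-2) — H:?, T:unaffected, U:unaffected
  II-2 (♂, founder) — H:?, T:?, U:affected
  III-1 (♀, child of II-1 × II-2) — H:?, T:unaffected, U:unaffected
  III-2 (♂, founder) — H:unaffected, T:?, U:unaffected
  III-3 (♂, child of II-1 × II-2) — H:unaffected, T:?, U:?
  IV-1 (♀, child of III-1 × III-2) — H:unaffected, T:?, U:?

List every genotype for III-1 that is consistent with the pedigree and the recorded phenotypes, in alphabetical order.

III-1 ∈ {HH TT Uu, HH Tt Uu, Hh TT Uu, Hh Tt Uu, hh TT Uu, hh Tt Uu}

H/I-1 aff ·: hh
H/I-2 ? ·: HH|Hh|hh
H/II-1 ? I-1×I-2: Hh|hh
H/II-2 ? ·: HH|Hh|hh
H/III-1 ? II-1×II-2: HH|Hh|hh
H/III-2 un ·: HH|Hh
H/III-3 un II-1×II-2: HH|Hh
H/IV-1 un III-1×III-2: HH|Hh
⇒ H over [I-1,I-2,II-1,II-2,III-1,III-2,III-3,IV-1]: 96 consistent
T/I-1 ? ·: TT|Tt|tt
T/I-2 un ·: TT|Tt
T/II-1 un I-1×I-2: TT|Tt
T/II-2 ? ·: TT|Tt|tt
T/III-1 un II-1×II-2: TT|Tt
T/III-2 ? ·: TT|Tt|tt
T/III-3 ? II-1×II-2: TT|Tt|tt
T/IV-1 ? III-1×III-2: TT|Tt|tt
⇒ T over [I-1,I-2,II-1,II-2,III-1,III-2,III-3,IV-1]: 477 consistent
U/I-1 un ·: UU|Uu
U/I-2 ? ·: UU|Uu|uu
U/II-1 un I-1×I-2: UU|Uu
U/II-2 aff ·: uu
U/III-1 un II-1×II-2: Uu
U/III-2 un ·: UU|Uu
U/III-3 ? II-1×II-2: Uu|uu
U/IV-1 ? III-1×III-2: UU|Uu|uu
⇒ U over [I-1,I-2,II-1,II-2,III-1,III-2,III-3,IV-1]: 70 consistent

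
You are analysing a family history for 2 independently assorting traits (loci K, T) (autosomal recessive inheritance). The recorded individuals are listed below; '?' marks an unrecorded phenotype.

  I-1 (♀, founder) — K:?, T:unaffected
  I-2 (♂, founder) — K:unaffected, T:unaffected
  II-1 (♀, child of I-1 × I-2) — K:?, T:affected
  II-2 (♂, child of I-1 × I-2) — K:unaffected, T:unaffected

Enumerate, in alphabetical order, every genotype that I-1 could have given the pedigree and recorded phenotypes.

K/I-1 ? ·: KK|Kk|kk
K/I-2 un ·: KK|Kk
K/II-1 ? I-1×I-2: KK|Kk|kk
K/II-2 un I-1×I-2: KK|Kk
⇒ K over [I-1,I-2,II-1,II-2]: 18 consistent
T/I-1 un ·: Tt
T/I-2 un ·: Tt
T/II-1 aff I-1×I-2: tt
T/II-2 un I-1×I-2: TT|Tt
⇒ T over [I-1,I-2,II-1,II-2]: 2 consistent

I-1 ∈ {KK Tt, Kk Tt, kk Tt}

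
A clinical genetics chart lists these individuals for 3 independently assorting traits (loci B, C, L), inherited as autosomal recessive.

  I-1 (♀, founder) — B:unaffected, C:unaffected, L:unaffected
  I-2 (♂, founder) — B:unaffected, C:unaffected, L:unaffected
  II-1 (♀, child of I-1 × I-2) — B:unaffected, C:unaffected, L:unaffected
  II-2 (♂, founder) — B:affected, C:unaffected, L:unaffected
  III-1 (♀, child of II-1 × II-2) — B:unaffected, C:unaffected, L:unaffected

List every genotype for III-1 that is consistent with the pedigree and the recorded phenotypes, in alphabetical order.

III-1 ∈ {Bb CC LL, Bb CC Ll, Bb Cc LL, Bb Cc Ll}

B/I-1 un ·: BB|Bb
B/I-2 un ·: BB|Bb
B/II-1 un I-1×I-2: BB|Bb
B/II-2 aff ·: bb
B/III-1 un II-1×II-2: Bb
⇒ B over [I-1,I-2,II-1,II-2,III-1]: 7 consistent
C/I-1 un ·: CC|Cc
C/I-2 un ·: CC|Cc
C/II-1 un I-1×I-2: CC|Cc
C/II-2 un ·: CC|Cc
C/III-1 un II-1×II-2: CC|Cc
⇒ C over [I-1,I-2,II-1,II-2,III-1]: 24 consistent
L/I-1 un ·: LL|Ll
L/I-2 un ·: LL|Ll
L/II-1 un I-1×I-2: LL|Ll
L/II-2 un ·: LL|Ll
L/III-1 un II-1×II-2: LL|Ll
⇒ L over [I-1,I-2,II-1,II-2,III-1]: 24 consistent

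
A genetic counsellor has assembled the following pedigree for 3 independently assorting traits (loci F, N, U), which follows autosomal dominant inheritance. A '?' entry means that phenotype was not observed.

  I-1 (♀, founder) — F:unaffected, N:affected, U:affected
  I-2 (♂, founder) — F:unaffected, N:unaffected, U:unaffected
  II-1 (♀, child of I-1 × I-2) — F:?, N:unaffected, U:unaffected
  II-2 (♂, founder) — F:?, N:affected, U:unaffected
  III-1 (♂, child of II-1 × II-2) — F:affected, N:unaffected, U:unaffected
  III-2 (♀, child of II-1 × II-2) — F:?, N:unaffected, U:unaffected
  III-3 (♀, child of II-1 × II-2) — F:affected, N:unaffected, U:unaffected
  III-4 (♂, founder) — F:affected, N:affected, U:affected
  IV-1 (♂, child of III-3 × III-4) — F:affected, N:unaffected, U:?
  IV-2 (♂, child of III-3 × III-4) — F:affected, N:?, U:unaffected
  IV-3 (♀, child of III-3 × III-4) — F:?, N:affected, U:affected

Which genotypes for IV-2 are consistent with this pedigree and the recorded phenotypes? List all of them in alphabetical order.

F/I-1 un ·: ff
F/I-2 un ·: ff
F/II-1 ? I-1×I-2: ff
F/II-2 ? ·: Ff|FF
F/III-1 aff II-1×II-2: Ff
F/III-2 ? II-1×II-2: ff|Ff
F/III-3 aff II-1×II-2: Ff
F/III-4 aff ·: Ff|FF
F/IV-1 aff III-3×III-4: Ff|FF
F/IV-2 aff III-3×III-4: Ff|FF
F/IV-3 ? III-3×III-4: ff|Ff|FF
⇒ F over [I-1,I-2,II-1,II-2,III-1,III-2,III-3,III-4,IV-1,IV-2,IV-3]: 60 consistent
N/I-1 aff ·: Nn
N/I-2 un ·: nn
N/II-1 un I-1×I-2: nn
N/II-2 aff ·: Nn
N/III-1 un II-1×II-2: nn
N/III-2 un II-1×II-2: nn
N/III-3 un II-1×II-2: nn
N/III-4 aff ·: Nn
N/IV-1 un III-3×III-4: nn
N/IV-2 ? III-3×III-4: nn|Nn
N/IV-3 aff III-3×III-4: Nn
⇒ N over [I-1,I-2,II-1,II-2,III-1,III-2,III-3,III-4,IV-1,IV-2,IV-3]: 2 consistent
U/I-1 aff ·: Uu
U/I-2 un ·: uu
U/II-1 un I-1×I-2: uu
U/II-2 un ·: uu
U/III-1 un II-1×II-2: uu
U/III-2 un II-1×II-2: uu
U/III-3 un II-1×II-2: uu
U/III-4 aff ·: Uu
U/IV-1 ? III-3×III-4: uu|Uu
U/IV-2 un III-3×III-4: uu
U/IV-3 aff III-3×III-4: Uu
⇒ U over [I-1,I-2,II-1,II-2,III-1,III-2,III-3,III-4,IV-1,IV-2,IV-3]: 2 consistent

IV-2 ∈ {FF Nn uu, FF nn uu, Ff Nn uu, Ff nn uu}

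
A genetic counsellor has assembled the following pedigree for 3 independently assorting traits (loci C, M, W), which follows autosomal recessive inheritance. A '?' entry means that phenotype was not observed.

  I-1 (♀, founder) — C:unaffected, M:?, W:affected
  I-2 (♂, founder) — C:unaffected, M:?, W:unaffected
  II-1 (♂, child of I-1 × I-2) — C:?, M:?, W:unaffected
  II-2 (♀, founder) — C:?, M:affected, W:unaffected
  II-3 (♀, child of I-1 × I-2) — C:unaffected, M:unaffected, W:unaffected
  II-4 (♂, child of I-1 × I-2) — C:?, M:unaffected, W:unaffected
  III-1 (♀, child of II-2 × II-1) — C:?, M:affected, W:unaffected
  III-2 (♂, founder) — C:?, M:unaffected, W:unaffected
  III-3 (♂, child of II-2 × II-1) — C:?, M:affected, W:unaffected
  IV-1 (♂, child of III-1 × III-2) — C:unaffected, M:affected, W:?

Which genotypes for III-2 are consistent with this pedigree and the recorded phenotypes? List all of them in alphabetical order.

C/I-1 un ·: CC|Cc
C/I-2 un ·: CC|Cc
C/II-1 ? I-1×I-2: CC|Cc|cc
C/II-2 ? ·: CC|Cc|cc
C/II-3 un I-1×I-2: CC|Cc
C/II-4 ? I-1×I-2: CC|Cc|cc
C/III-1 ? II-2×II-1: CC|Cc|cc
C/III-2 ? ·: CC|Cc|cc
C/III-3 ? II-2×II-1: CC|Cc|cc
C/IV-1 un III-1×III-2: CC|Cc
⇒ C over [I-1,I-2,II-1,II-2,II-3,II-4,III-1,III-2,III-3,IV-1]: 1441 consistent
M/I-1 ? ·: MM|Mm|mm
M/I-2 ? ·: MM|Mm|mm
M/II-1 ? I-1×I-2: Mm|mm
M/II-2 aff ·: mm
M/II-3 un I-1×I-2: MM|Mm
M/II-4 un I-1×I-2: MM|Mm
M/III-1 aff II-2×II-1: mm
M/III-2 un ·: Mm
M/III-3 aff II-2×II-1: mm
M/IV-1 aff III-1×III-2: mm
⇒ M over [I-1,I-2,II-1,II-2,II-3,II-4,III-1,III-2,III-3,IV-1]: 22 consistent
W/I-1 aff ·: ww
W/I-2 un ·: WW|Ww
W/II-1 un I-1×I-2: Ww
W/II-2 un ·: WW|Ww
W/II-3 un I-1×I-2: Ww
W/II-4 un I-1×I-2: Ww
W/III-1 un II-2×II-1: WW|Ww
W/III-2 un ·: WW|Ww
W/III-3 un II-2×II-1: WW|Ww
W/IV-1 ? III-1×III-2: WW|Ww|ww
⇒ W over [I-1,I-2,II-1,II-2,II-3,II-4,III-1,III-2,III-3,IV-1]: 64 consistent

III-2 ∈ {CC Mm WW, CC Mm Ww, Cc Mm WW, Cc Mm Ww, cc Mm WW, cc Mm Ww}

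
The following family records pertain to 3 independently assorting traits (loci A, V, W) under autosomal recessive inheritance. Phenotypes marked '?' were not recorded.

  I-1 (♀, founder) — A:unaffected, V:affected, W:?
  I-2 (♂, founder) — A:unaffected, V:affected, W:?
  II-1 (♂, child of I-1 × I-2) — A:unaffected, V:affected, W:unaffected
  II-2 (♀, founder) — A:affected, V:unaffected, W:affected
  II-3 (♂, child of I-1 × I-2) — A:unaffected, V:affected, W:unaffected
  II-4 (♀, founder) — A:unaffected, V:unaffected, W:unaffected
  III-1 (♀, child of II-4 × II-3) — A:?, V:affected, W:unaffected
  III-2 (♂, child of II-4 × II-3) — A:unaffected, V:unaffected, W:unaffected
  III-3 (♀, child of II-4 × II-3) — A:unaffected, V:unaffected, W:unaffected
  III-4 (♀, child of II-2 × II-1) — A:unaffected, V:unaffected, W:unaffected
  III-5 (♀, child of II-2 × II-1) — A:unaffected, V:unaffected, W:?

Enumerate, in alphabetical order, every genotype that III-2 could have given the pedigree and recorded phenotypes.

A/I-1 un ·: AA|Aa
A/I-2 un ·: AA|Aa
A/II-1 un I-1×I-2: AA|Aa
A/II-2 aff ·: aa
A/II-3 un I-1×I-2: AA|Aa
A/II-4 un ·: AA|Aa
A/III-1 ? II-4×II-3: AA|Aa|aa
A/III-2 un II-4×II-3: AA|Aa
A/III-3 un II-4×II-3: AA|Aa
A/III-4 un II-2×II-1: Aa
A/III-5 un II-2×II-1: Aa
⇒ A over [I-1,I-2,II-1,II-2,II-3,II-4,III-1,III-2,III-3,III-4,III-5]: 183 consistent
V/I-1 aff ·: vv
V/I-2 aff ·: vv
V/II-1 aff I-1×I-2: vv
V/II-2 un ·: VV|Vv
V/II-3 aff I-1×I-2: vv
V/II-4 un ·: Vv
V/III-1 aff II-4×II-3: vv
V/III-2 un II-4×II-3: Vv
V/III-3 un II-4×II-3: Vv
V/III-4 un II-2×II-1: Vv
V/III-5 un II-2×II-1: Vv
⇒ V over [I-1,I-2,II-1,II-2,II-3,II-4,III-1,III-2,III-3,III-4,III-5]: 2 consistent
W/I-1 ? ·: WW|Ww|ww
W/I-2 ? ·: WW|Ww|ww
W/II-1 un I-1×I-2: WW|Ww
W/II-2 aff ·: ww
W/II-3 un I-1×I-2: WW|Ww
W/II-4 un ·: WW|Ww
W/III-1 un II-4×II-3: WW|Ww
W/III-2 un II-4×II-3: WW|Ww
W/III-3 un II-4×II-3: WW|Ww
W/III-4 un II-2×II-1: Ww
W/III-5 ? II-2×II-1: Ww|ww
⇒ W over [I-1,I-2,II-1,II-2,II-3,II-4,III-1,III-2,III-3,III-4,III-5]: 362 consistent

III-2 ∈ {AA Vv WW, AA Vv Ww, Aa Vv WW, Aa Vv Ww}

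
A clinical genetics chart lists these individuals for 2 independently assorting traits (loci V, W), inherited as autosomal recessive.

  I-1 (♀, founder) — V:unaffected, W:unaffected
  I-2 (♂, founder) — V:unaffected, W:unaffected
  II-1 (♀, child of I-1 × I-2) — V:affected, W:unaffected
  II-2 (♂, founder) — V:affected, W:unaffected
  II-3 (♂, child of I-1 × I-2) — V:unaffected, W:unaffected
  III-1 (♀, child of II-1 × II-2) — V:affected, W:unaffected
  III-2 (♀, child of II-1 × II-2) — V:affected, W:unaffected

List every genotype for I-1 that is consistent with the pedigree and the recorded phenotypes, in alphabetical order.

V/I-1 un ·: Vv
V/I-2 un ·: Vv
V/II-1 aff I-1×I-2: vv
V/II-2 aff ·: vv
V/II-3 un I-1×I-2: VV|Vv
V/III-1 aff II-1×II-2: vv
V/III-2 aff II-1×II-2: vv
⇒ V over [I-1,I-2,II-1,II-2,II-3,III-1,III-2]: 2 consistent
W/I-1 un ·: WW|Ww
W/I-2 un ·: WW|Ww
W/II-1 un I-1×I-2: WW|Ww
W/II-2 un ·: WW|Ww
W/II-3 un I-1×I-2: WW|Ww
W/III-1 un II-1×II-2: WW|Ww
W/III-2 un II-1×II-2: WW|Ww
⇒ W over [I-1,I-2,II-1,II-2,II-3,III-1,III-2]: 83 consistent

I-1 ∈ {Vv WW, Vv Ww}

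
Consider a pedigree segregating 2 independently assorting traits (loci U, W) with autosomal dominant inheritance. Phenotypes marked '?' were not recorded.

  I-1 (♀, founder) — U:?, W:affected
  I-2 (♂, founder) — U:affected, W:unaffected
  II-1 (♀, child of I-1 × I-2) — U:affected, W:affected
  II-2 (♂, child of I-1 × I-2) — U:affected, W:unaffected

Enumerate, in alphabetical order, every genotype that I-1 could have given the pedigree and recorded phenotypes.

U/I-1 ? ·: uu|Uu|UU
U/I-2 aff ·: Uu|UU
U/II-1 aff I-1×I-2: Uu|UU
U/II-2 aff I-1×I-2: Uu|UU
⇒ U over [I-1,I-2,II-1,II-2]: 15 consistent
W/I-1 aff ·: Ww
W/I-2 un ·: ww
W/II-1 aff I-1×I-2: Ww
W/II-2 un I-1×I-2: ww
⇒ W over [I-1,I-2,II-1,II-2]: 1 consistent

I-1 ∈ {UU Ww, Uu Ww, uu Ww}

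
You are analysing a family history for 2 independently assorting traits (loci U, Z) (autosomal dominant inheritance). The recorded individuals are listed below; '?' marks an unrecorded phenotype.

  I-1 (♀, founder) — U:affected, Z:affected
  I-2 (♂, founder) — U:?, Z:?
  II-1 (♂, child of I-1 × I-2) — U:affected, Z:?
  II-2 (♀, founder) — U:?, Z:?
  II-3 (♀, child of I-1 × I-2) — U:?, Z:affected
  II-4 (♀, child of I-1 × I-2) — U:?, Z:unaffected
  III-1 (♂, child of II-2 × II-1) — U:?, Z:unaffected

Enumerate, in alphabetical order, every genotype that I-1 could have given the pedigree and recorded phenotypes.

U/I-1 aff ·: Uu|UU
U/I-2 ? ·: uu|Uu|UU
U/II-1 aff I-1×I-2: Uu|UU
U/II-2 ? ·: uu|Uu|UU
U/II-3 ? I-1×I-2: uu|Uu|UU
U/II-4 ? I-1×I-2: uu|Uu|UU
U/III-1 ? II-2×II-1: uu|Uu|UU
⇒ U over [I-1,I-2,II-1,II-2,II-3,II-4,III-1]: 226 consistent
Z/I-1 aff ·: Zz
Z/I-2 ? ·: zz|Zz
Z/II-1 ? I-1×I-2: zz|Zz
Z/II-2 ? ·: zz|Zz
Z/II-3 aff I-1×I-2: Zz|ZZ
Z/II-4 un I-1×I-2: zz
Z/III-1 un II-2×II-1: zz
⇒ Z over [I-1,I-2,II-1,II-2,II-3,II-4,III-1]: 12 consistent

I-1 ∈ {UU Zz, Uu Zz}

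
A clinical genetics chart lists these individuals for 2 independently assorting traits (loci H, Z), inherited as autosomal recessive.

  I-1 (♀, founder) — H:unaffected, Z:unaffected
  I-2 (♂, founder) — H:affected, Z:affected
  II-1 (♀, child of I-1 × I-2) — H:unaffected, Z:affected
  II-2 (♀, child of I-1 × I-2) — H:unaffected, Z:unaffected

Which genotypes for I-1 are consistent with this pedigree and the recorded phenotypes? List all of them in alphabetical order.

H/I-1 un ·: HH|Hh
H/I-2 aff ·: hh
H/II-1 un I-1×I-2: Hh
H/II-2 un I-1×I-2: Hh
⇒ H over [I-1,I-2,II-1,II-2]: 2 consistent
Z/I-1 un ·: Zz
Z/I-2 aff ·: zz
Z/II-1 aff I-1×I-2: zz
Z/II-2 un I-1×I-2: Zz
⇒ Z over [I-1,I-2,II-1,II-2]: 1 consistent

I-1 ∈ {HH Zz, Hh Zz}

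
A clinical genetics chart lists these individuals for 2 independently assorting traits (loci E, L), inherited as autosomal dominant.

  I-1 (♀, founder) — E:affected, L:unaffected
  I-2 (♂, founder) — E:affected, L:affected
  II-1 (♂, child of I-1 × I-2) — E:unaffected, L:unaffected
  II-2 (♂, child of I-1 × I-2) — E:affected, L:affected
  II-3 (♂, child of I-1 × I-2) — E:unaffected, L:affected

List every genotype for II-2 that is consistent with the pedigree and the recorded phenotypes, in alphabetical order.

E/I-1 aff ·: Ee
E/I-2 aff ·: Ee
E/II-1 un I-1×I-2: ee
E/II-2 aff I-1×I-2: Ee|EE
E/II-3 un I-1×I-2: ee
⇒ E over [I-1,I-2,II-1,II-2,II-3]: 2 consistent
L/I-1 un ·: ll
L/I-2 aff ·: Ll
L/II-1 un I-1×I-2: ll
L/II-2 aff I-1×I-2: Ll
L/II-3 aff I-1×I-2: Ll
⇒ L over [I-1,I-2,II-1,II-2,II-3]: 1 consistent

II-2 ∈ {EE Ll, Ee Ll}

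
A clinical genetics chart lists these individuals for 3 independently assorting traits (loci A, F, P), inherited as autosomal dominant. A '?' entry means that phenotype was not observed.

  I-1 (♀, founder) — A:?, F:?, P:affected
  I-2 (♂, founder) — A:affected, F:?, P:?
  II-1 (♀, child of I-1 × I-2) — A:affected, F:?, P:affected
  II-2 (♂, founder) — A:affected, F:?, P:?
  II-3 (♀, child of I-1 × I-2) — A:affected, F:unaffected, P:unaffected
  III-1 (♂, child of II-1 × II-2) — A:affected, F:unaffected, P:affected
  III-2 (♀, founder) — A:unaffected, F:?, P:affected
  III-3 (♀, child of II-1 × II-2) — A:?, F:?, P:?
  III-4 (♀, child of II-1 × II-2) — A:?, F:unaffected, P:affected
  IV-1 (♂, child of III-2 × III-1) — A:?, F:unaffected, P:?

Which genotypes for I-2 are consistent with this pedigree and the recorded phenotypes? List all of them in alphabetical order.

A/I-1 ? ·: aa|Aa|AA
A/I-2 aff ·: Aa|AA
A/II-1 aff I-1×I-2: Aa|AA
A/II-2 aff ·: Aa|AA
A/II-3 aff I-1×I-2: Aa|AA
A/III-1 aff II-1×II-2: Aa|AA
A/III-2 un ·: aa
A/III-3 ? II-1×II-2: aa|Aa|AA
A/III-4 ? II-1×II-2: aa|Aa|AA
A/IV-1 ? III-2×III-1: aa|Aa
⇒ A over [I-1,I-2,II-1,II-2,II-3,III-1,III-2,III-3,III-4,IV-1]: 403 consistent
F/I-1 ? ·: ff|Ff
F/I-2 ? ·: ff|Ff
F/II-1 ? I-1×I-2: ff|Ff
F/II-2 ? ·: ff|Ff
F/II-3 un I-1×I-2: ff
F/III-1 un II-1×II-2: ff
F/III-2 ? ·: ff|Ff
F/III-3 ? II-1×II-2: ff|Ff|FF
F/III-4 un II-1×II-2: ff
F/IV-1 un III-2×III-1: ff
⇒ F over [I-1,I-2,II-1,II-2,II-3,III-1,III-2,III-3,III-4,IV-1]: 54 consistent
P/I-1 aff ·: Pp
P/I-2 ? ·: pp|Pp
P/II-1 aff I-1×I-2: Pp|PP
P/II-2 ? ·: pp|Pp|PP
P/II-3 un I-1×I-2: pp
P/III-1 aff II-1×II-2: Pp|PP
P/III-2 aff ·: Pp|PP
P/III-3 ? II-1×II-2: pp|Pp|PP
P/III-4 aff II-1×II-2: Pp|PP
P/IV-1 ? III-2×III-1: pp|Pp|PP
⇒ P over [I-1,I-2,II-1,II-2,II-3,III-1,III-2,III-3,III-4,IV-1]: 220 consistent

I-2 ∈ {AA Ff Pp, AA Ff pp, AA ff Pp, AA ff pp, Aa Ff Pp, Aa Ff pp, Aa ff Pp, Aa ff pp}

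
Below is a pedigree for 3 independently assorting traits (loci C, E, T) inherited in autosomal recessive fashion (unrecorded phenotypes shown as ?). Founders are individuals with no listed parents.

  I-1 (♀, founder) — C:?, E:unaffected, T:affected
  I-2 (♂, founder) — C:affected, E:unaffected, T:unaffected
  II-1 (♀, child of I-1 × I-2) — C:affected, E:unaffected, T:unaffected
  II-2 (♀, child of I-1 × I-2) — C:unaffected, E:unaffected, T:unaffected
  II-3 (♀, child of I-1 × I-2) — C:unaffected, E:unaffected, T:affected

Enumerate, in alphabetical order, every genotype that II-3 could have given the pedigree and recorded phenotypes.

C/I-1 ? ·: Cc
C/I-2 aff ·: cc
C/II-1 aff I-1×I-2: cc
C/II-2 un I-1×I-2: Cc
C/II-3 un I-1×I-2: Cc
⇒ C over [I-1,I-2,II-1,II-2,II-3]: 1 consistent
E/I-1 un ·: EE|Ee
E/I-2 un ·: EE|Ee
E/II-1 un I-1×I-2: EE|Ee
E/II-2 un I-1×I-2: EE|Ee
E/II-3 un I-1×I-2: EE|Ee
⇒ E over [I-1,I-2,II-1,II-2,II-3]: 25 consistent
T/I-1 aff ·: tt
T/I-2 un ·: Tt
T/II-1 un I-1×I-2: Tt
T/II-2 un I-1×I-2: Tt
T/II-3 aff I-1×I-2: tt
⇒ T over [I-1,I-2,II-1,II-2,II-3]: 1 consistent

II-3 ∈ {Cc EE tt, Cc Ee tt}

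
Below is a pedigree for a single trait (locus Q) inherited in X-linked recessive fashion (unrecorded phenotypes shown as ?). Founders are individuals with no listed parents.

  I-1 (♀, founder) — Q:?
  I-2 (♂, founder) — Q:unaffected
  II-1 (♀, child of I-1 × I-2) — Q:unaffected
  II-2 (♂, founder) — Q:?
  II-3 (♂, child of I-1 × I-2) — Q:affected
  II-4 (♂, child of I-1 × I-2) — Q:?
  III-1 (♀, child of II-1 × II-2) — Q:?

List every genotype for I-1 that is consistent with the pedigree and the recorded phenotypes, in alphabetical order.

Q/I-1 ? ·: X^QX^q|X^qX^q
Q/I-2 un ·: X^QY
Q/II-1 un I-1×I-2: X^QX^Q|X^QX^q
Q/II-2 ? ·: X^QY|X^qY
Q/II-3 aff I-1×I-2: X^qY
Q/II-4 ? I-1×I-2: X^QY|X^qY
Q/III-1 ? II-1×II-2: X^QX^Q|X^QX^q|X^qX^q
⇒ Q over [I-1,I-2,II-1,II-2,II-3,II-4,III-1]: 16 consistent

I-1 ∈ {X^QX^q, X^qX^q}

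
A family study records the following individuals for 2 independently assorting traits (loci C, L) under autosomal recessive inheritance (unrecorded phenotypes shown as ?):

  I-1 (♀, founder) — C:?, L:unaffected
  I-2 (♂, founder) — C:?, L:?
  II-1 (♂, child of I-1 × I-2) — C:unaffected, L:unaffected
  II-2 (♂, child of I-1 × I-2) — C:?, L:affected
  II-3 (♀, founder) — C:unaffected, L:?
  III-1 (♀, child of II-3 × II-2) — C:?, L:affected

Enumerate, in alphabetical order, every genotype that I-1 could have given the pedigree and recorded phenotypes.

C/I-1 ? ·: CC|Cc|cc
C/I-2 ? ·: CC|Cc|cc
C/II-1 un I-1×I-2: CC|Cc
C/II-2 ? I-1×I-2: CC|Cc|cc
C/II-3 un ·: CC|Cc
C/III-1 ? II-3×II-2: CC|Cc|cc
⇒ C over [I-1,I-2,II-1,II-2,II-3,III-1]: 83 consistent
L/I-1 un ·: Ll
L/I-2 ? ·: Ll|ll
L/II-1 un I-1×I-2: LL|Ll
L/II-2 aff I-1×I-2: ll
L/II-3 ? ·: Ll|ll
L/III-1 aff II-3×II-2: ll
⇒ L over [I-1,I-2,II-1,II-2,II-3,III-1]: 6 consistent

I-1 ∈ {CC Ll, Cc Ll, cc Ll}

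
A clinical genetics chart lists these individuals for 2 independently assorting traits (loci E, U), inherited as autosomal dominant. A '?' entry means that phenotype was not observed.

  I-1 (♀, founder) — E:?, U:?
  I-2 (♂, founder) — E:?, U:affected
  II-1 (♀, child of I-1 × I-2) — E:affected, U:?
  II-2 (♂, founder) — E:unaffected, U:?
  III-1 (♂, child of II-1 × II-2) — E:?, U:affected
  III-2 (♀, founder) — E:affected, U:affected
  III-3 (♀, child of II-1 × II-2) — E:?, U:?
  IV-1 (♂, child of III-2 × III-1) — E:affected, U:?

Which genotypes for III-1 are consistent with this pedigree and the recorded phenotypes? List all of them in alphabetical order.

E/I-1 ? ·: ee|Ee|EE
E/I-2 ? ·: ee|Ee|EE
E/II-1 aff I-1×I-2: Ee|EE
E/II-2 un ·: ee
E/III-1 ? II-1×II-2: ee|Ee
E/III-2 aff ·: Ee|EE
E/III-3 ? II-1×II-2: ee|Ee
E/IV-1 aff III-2×III-1: Ee|EE
⇒ E over [I-1,I-2,II-1,II-2,III-1,III-2,III-3,IV-1]: 100 consistent
U/I-1 ? ·: uu|Uu|UU
U/I-2 aff ·: Uu|UU
U/II-1 ? I-1×I-2: uu|Uu|UU
U/II-2 ? ·: uu|Uu|UU
U/III-1 aff II-1×II-2: Uu|UU
U/III-2 aff ·: Uu|UU
U/III-3 ? II-1×II-2: uu|Uu|UU
U/IV-1 ? III-2×III-1: uu|Uu|UU
⇒ U over [I-1,I-2,II-1,II-2,III-1,III-2,III-3,IV-1]: 376 consistent

III-1 ∈ {Ee UU, Ee Uu, ee UU, ee Uu}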